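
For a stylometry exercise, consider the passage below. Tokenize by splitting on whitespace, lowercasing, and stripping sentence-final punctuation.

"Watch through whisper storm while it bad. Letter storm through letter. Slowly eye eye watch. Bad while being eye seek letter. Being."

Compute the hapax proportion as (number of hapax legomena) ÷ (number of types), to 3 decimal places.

Frequencies: letter:3, eye:3, watch:2, through:2, storm:2, while:2, bad:2, being:2, whisper:1, it:1, slowly:1, seek:1
Hapax count = 4; type count = 12.
Ratio = 4 / 12 = 0.333

0.333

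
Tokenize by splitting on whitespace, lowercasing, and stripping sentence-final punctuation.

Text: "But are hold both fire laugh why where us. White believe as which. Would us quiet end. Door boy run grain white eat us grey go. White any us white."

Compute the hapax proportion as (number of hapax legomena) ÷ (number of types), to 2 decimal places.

Frequencies: us:4, white:4, but:1, are:1, hold:1, both:1, fire:1, laugh:1, why:1, where:1, believe:1, as:1, which:1, would:1, quiet:1, end:1, door:1, boy:1, run:1, grain:1, … (4 more, each freq 1)
Hapax count = 22; type count = 24.
Ratio = 22 / 24 = 0.92

0.92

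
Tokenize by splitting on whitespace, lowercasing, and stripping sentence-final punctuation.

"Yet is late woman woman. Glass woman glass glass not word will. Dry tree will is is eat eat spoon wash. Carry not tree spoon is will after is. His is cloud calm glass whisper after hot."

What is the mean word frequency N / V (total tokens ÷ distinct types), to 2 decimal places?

1.85

N = 37 tokens, V = 20 types.
Mean frequency = N / V = 37 / 20 = 1.85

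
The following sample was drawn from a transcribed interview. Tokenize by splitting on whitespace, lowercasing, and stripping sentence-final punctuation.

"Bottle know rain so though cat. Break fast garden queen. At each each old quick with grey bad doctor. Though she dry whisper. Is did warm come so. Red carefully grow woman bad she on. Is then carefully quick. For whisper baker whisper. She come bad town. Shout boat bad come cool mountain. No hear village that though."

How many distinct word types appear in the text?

42

Distinct types: {at, bad, baker, boat, bottle, break, carefully, cat, come, cool, did, doctor, dry, each, fast, for, garden, grey, grow, hear, is, know, mountain, no, old, on, queen, quick, rain, red, she, shout, so, that, then, though, town, village, warm, whisper, with, woman}
V = 42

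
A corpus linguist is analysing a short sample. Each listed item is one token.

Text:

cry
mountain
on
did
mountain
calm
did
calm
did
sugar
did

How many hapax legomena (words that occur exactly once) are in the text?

3

Frequencies: did:4, mountain:2, calm:2, cry:1, on:1, sugar:1
Hapax (freq=1): cry, on, sugar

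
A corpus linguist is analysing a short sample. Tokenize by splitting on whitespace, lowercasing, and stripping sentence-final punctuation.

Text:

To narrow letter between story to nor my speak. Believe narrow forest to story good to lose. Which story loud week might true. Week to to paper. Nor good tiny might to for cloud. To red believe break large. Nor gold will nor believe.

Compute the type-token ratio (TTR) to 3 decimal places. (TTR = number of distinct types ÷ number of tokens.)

N = 44 tokens, V = 26 types.
TTR = V / N = 26 / 44 = 0.591

0.591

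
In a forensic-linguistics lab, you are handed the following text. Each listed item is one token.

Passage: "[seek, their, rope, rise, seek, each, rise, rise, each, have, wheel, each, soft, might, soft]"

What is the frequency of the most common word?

Frequencies: rise:3, each:3, seek:2, soft:2, their:1, rope:1, have:1, wheel:1, might:1
Most common: 'rise' with frequency 3.

3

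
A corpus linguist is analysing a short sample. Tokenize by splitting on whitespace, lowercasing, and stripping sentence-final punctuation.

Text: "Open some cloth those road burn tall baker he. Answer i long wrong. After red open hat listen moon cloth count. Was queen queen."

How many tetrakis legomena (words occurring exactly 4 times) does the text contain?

0

Frequencies: open:2, cloth:2, queen:2, some:1, those:1, road:1, burn:1, tall:1, baker:1, he:1, answer:1, i:1, long:1, wrong:1, after:1, red:1, hat:1, listen:1, moon:1, count:1, … (1 more, each freq 1)
Words with frequency 4: (none)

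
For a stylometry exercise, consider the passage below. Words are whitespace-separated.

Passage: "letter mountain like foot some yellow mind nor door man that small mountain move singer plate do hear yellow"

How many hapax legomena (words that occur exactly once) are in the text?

15

Frequencies: mountain:2, yellow:2, letter:1, like:1, foot:1, some:1, mind:1, nor:1, door:1, man:1, that:1, small:1, move:1, singer:1, plate:1, do:1, hear:1
Hapax (freq=1): do, door, foot, hear, letter, like, man, mind, move, nor, plate, singer, small, some, that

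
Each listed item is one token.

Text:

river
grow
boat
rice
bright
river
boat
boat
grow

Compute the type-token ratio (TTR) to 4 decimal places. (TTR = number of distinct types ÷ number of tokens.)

N = 9 tokens, V = 5 types.
TTR = V / N = 5 / 9 = 0.5556

0.5556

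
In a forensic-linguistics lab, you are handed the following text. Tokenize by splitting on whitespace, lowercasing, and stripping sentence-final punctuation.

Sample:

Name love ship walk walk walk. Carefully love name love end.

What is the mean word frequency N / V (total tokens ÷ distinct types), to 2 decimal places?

1.83

N = 11 tokens, V = 6 types.
Mean frequency = N / V = 11 / 6 = 1.83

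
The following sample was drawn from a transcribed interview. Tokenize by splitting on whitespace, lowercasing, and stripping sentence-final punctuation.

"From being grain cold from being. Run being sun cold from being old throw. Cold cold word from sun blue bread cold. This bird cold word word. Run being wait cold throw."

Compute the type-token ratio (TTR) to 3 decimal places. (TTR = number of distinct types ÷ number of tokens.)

N = 32 tokens, V = 14 types.
TTR = V / N = 14 / 32 = 0.438

0.438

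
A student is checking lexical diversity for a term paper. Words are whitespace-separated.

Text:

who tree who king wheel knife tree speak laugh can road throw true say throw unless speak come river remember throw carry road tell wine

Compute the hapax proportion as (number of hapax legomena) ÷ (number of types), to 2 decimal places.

0.74

Frequencies: throw:3, who:2, tree:2, speak:2, road:2, king:1, wheel:1, knife:1, laugh:1, can:1, true:1, say:1, unless:1, come:1, river:1, remember:1, carry:1, tell:1, wine:1
Hapax count = 14; type count = 19.
Ratio = 14 / 19 = 0.74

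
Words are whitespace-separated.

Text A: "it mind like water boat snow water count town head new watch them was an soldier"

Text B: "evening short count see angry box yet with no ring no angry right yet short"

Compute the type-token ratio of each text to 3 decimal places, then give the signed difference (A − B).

TTR(A) = 15/16 = 0.938
TTR(B) = 11/15 = 0.733
Difference = 0.938 − 0.733 = 0.205

0.205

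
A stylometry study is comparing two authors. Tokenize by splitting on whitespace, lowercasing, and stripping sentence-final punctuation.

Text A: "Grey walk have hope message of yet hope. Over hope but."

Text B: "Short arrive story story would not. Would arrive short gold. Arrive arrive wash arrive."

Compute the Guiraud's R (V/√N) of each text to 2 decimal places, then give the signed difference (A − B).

A: V=9, N=11, R=2.71
B: V=7, N=14, R=1.87
Difference = 2.71 − 1.87 = 0.84

0.84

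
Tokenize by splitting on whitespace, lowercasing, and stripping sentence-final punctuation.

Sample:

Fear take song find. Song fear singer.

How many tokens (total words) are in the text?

Tokens: fear, take, song, find, song, fear, singer
N = 7

7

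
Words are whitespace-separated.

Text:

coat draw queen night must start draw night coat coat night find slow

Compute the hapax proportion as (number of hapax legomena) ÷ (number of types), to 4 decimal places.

0.6250

Frequencies: coat:3, night:3, draw:2, queen:1, must:1, start:1, find:1, slow:1
Hapax count = 5; type count = 8.
Ratio = 5 / 8 = 0.6250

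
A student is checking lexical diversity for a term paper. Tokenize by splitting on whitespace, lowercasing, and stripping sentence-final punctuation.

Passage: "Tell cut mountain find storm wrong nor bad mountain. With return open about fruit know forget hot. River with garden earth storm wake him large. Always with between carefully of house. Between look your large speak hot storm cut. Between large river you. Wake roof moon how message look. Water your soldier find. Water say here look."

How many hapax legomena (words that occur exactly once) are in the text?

26

Frequencies: storm:3, with:3, large:3, between:3, look:3, cut:2, mountain:2, find:2, hot:2, river:2, wake:2, your:2, water:2, tell:1, wrong:1, nor:1, bad:1, return:1, open:1, about:1, … (19 more, each freq 1)
Hapax (freq=1): about, always, bad, carefully, earth, forget, fruit, garden, here, him, house, how, know, message, moon, nor, of, open, return, roof, say, soldier, speak, tell, wrong, you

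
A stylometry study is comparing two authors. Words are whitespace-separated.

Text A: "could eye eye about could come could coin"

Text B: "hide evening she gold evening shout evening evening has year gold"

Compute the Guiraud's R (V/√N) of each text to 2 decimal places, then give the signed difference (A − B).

-0.34

A: V=5, N=8, R=1.77
B: V=7, N=11, R=2.11
Difference = 1.77 − 2.11 = -0.34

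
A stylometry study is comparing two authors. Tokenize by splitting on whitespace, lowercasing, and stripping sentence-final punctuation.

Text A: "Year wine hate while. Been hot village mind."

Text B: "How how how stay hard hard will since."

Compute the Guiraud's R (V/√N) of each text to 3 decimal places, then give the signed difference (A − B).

1.060

A: V=8, N=8, R=2.828
B: V=5, N=8, R=1.768
Difference = 2.828 − 1.768 = 1.060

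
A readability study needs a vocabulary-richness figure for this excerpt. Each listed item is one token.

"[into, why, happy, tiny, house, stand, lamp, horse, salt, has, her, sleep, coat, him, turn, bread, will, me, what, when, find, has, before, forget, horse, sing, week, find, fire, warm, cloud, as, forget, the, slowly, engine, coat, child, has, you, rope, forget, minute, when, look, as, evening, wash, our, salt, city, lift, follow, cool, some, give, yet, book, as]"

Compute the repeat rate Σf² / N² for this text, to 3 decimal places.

Frequencies: has:3, forget:3, as:3, horse:2, salt:2, coat:2, when:2, find:2, into:1, why:1, happy:1, tiny:1, house:1, stand:1, lamp:1, her:1, sleep:1, him:1, turn:1, bread:1, … (28 more, each freq 1)
Σf² = 87; N² = 3481
Repeat rate = 87 / 3481 = 0.025

0.025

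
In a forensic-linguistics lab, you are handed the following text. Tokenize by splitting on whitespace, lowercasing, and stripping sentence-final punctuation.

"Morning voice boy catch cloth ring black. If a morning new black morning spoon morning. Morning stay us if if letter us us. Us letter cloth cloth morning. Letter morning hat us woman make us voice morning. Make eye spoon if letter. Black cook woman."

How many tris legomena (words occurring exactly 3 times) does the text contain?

2

Frequencies: morning:8, us:6, if:4, letter:4, cloth:3, black:3, voice:2, spoon:2, woman:2, make:2, boy:1, catch:1, ring:1, a:1, new:1, stay:1, hat:1, eye:1, cook:1
Words with frequency 3: black, cloth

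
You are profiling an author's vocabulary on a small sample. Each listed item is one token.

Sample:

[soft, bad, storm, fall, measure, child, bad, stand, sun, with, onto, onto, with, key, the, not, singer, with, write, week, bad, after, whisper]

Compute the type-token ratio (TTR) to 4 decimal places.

0.7826

N = 23 tokens, V = 18 types.
TTR = V / N = 18 / 23 = 0.7826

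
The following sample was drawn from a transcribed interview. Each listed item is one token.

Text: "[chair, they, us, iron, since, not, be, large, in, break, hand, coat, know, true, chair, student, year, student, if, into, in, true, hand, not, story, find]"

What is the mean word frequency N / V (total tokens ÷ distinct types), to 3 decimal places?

N = 26 tokens, V = 20 types.
Mean frequency = N / V = 26 / 20 = 1.300

1.300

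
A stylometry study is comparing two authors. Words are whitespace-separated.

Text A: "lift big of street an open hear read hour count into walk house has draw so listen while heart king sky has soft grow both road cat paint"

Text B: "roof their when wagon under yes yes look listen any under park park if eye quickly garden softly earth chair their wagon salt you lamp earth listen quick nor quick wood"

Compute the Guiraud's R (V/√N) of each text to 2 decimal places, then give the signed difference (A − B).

A: V=27, N=28, R=5.10
B: V=23, N=31, R=4.13
Difference = 5.10 − 4.13 = 0.97

0.97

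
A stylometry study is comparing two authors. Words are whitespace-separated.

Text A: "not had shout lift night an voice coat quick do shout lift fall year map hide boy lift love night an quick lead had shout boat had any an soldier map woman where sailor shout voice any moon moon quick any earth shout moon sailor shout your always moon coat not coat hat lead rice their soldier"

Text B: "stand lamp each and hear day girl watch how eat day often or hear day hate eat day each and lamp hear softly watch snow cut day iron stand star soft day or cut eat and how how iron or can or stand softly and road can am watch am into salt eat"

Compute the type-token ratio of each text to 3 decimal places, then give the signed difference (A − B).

TTR(A) = 30/57 = 0.526
TTR(B) = 24/53 = 0.453
Difference = 0.526 − 0.453 = 0.073

0.073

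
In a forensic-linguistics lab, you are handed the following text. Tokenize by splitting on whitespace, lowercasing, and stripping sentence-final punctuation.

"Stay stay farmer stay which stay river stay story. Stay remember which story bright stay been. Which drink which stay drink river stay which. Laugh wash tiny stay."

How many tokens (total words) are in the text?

28

Tokens: stay, stay, farmer, stay, which, stay, river, stay, story, stay, remember, which, story, bright, stay, been, which, drink, which, stay, drink, river, stay, which, laugh, wash, tiny, stay
N = 28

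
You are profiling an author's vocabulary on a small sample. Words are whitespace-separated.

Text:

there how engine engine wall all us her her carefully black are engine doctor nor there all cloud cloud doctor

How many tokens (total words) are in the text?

20

Tokens: there, how, engine, engine, wall, all, us, her, her, carefully, black, are, engine, doctor, nor, there, all, cloud, cloud, doctor
N = 20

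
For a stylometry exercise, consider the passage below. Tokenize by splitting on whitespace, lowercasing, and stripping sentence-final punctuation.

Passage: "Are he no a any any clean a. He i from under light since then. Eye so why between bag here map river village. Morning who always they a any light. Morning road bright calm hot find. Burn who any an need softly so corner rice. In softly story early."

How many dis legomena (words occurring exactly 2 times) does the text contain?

Frequencies: any:4, a:3, he:2, light:2, so:2, morning:2, who:2, softly:2, are:1, no:1, clean:1, i:1, from:1, under:1, since:1, then:1, eye:1, why:1, between:1, bag:1, … (19 more, each freq 1)
Words with frequency 2: he, light, morning, so, softly, who

6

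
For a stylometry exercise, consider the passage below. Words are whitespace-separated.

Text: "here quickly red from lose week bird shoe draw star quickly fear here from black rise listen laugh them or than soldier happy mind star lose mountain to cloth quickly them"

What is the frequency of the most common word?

Frequencies: quickly:3, here:2, from:2, lose:2, star:2, them:2, red:1, week:1, bird:1, shoe:1, draw:1, fear:1, black:1, rise:1, listen:1, laugh:1, or:1, than:1, soldier:1, happy:1, … (4 more, each freq 1)
Most common: 'quickly' with frequency 3.

3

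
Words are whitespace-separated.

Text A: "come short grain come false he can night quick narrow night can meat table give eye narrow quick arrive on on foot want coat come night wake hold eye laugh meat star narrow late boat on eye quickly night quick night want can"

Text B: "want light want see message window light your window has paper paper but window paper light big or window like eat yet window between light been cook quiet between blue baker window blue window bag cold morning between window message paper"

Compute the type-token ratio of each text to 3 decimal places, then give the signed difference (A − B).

0.020

TTR(A) = 25/43 = 0.581
TTR(B) = 23/41 = 0.561
Difference = 0.581 − 0.561 = 0.020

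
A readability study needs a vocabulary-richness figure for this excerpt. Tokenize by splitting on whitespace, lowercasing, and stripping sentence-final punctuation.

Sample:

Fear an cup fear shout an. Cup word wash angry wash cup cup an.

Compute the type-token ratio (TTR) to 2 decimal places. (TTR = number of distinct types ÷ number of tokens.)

0.50

N = 14 tokens, V = 7 types.
TTR = V / N = 7 / 14 = 0.50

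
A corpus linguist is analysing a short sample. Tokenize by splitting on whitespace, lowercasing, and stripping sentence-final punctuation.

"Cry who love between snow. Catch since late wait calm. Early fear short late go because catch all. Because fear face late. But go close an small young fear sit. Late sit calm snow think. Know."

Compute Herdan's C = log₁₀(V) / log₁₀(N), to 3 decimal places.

0.898

N = 36, V = 25.
log₁₀(V) = 1.397940, log₁₀(N) = 1.556303
C = 1.397940 / 1.556303 = 0.898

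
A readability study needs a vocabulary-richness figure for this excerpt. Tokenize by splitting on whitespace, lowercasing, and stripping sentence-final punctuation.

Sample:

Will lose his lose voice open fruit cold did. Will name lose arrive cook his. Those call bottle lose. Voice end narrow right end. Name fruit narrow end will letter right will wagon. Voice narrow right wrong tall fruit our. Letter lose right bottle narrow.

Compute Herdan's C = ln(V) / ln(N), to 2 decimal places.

N = 45, V = 22.
ln(V) = 3.091042, ln(N) = 3.806662
C = 3.091042 / 3.806662 = 0.81

0.81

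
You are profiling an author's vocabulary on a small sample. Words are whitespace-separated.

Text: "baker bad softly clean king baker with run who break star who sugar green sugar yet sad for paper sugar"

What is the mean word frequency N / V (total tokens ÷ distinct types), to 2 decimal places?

1.25

N = 20 tokens, V = 16 types.
Mean frequency = N / V = 20 / 16 = 1.25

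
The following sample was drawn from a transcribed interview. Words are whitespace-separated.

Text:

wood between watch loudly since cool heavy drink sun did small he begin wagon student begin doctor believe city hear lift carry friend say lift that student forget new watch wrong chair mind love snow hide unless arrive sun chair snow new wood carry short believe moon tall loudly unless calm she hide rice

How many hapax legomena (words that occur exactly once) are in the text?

26

Frequencies: wood:2, watch:2, loudly:2, sun:2, begin:2, student:2, believe:2, lift:2, carry:2, new:2, chair:2, snow:2, hide:2, unless:2, between:1, since:1, cool:1, heavy:1, drink:1, did:1, … (20 more, each freq 1)
Hapax (freq=1): arrive, between, calm, city, cool, did, doctor, drink, forget, friend, he, hear, heavy, love, mind, moon, rice, say, she, short, since, small, tall, that, wagon, wrong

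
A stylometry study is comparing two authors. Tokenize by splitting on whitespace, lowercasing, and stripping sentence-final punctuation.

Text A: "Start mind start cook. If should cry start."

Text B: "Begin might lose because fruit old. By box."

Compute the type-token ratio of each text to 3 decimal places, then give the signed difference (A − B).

TTR(A) = 6/8 = 0.750
TTR(B) = 8/8 = 1.000
Difference = 0.750 − 1.000 = -0.250

-0.250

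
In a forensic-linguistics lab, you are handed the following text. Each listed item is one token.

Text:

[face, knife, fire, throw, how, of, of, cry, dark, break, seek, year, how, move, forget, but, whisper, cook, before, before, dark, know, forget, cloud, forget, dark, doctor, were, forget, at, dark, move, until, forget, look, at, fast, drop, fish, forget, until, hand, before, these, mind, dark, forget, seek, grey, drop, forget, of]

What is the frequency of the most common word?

Frequencies: forget:8, dark:5, of:3, before:3, how:2, seek:2, move:2, at:2, until:2, drop:2, face:1, knife:1, fire:1, throw:1, cry:1, break:1, year:1, but:1, whisper:1, cook:1, … (11 more, each freq 1)
Most common: 'forget' with frequency 8.

8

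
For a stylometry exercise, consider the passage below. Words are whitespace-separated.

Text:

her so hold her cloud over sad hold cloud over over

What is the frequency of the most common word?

3

Frequencies: over:3, her:2, hold:2, cloud:2, so:1, sad:1
Most common: 'over' with frequency 3.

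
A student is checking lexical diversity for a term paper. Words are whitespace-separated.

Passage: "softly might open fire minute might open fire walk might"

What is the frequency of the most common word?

3

Frequencies: might:3, open:2, fire:2, softly:1, minute:1, walk:1
Most common: 'might' with frequency 3.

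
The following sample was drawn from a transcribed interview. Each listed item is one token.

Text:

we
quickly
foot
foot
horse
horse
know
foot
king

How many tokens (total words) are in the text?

9

Tokens: we, quickly, foot, foot, horse, horse, know, foot, king
N = 9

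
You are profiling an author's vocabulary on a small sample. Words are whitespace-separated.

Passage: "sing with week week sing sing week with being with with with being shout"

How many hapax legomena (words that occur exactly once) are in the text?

1

Frequencies: with:5, sing:3, week:3, being:2, shout:1
Hapax (freq=1): shout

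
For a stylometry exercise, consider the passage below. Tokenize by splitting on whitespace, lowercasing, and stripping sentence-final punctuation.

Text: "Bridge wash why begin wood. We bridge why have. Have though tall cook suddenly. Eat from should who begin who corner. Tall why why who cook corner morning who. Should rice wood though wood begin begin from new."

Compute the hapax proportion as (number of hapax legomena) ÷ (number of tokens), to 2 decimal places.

0.18

Frequencies: why:4, begin:4, who:4, wood:3, bridge:2, have:2, though:2, tall:2, cook:2, from:2, should:2, corner:2, wash:1, we:1, suddenly:1, eat:1, morning:1, rice:1, new:1
Hapax count = 7; token count = 38.
Ratio = 7 / 38 = 0.18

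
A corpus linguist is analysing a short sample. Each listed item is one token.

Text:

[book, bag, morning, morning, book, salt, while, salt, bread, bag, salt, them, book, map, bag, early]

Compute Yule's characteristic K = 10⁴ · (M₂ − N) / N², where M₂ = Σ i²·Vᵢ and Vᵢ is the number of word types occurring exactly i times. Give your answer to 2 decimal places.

781.25

Frequencies: book:3, bag:3, salt:3, morning:2, while:1, bread:1, them:1, map:1, early:1
N = 16. Frequency spectrum: V_1=5, V_2=1, V_3=3
M₂ = 1²·5 + 2²·1 + 3²·3 = 36
K = 10000 × (36 − 16) / 16² = 781.25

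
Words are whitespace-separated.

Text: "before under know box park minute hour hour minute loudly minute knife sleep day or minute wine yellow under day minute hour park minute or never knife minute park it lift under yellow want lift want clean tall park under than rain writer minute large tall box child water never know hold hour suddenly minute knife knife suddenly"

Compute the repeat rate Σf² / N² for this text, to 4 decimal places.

Frequencies: minute:9, under:4, park:4, hour:4, knife:4, know:2, box:2, day:2, or:2, yellow:2, never:2, lift:2, want:2, tall:2, suddenly:2, before:1, loudly:1, sleep:1, wine:1, it:1, … (8 more, each freq 1)
Σf² = 198; N² = 3364
Repeat rate = 198 / 3364 = 0.0589

0.0589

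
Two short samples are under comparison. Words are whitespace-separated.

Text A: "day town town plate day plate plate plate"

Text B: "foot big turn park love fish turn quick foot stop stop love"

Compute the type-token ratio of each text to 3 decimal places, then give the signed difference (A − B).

TTR(A) = 3/8 = 0.375
TTR(B) = 8/12 = 0.667
Difference = 0.375 − 0.667 = -0.292

-0.292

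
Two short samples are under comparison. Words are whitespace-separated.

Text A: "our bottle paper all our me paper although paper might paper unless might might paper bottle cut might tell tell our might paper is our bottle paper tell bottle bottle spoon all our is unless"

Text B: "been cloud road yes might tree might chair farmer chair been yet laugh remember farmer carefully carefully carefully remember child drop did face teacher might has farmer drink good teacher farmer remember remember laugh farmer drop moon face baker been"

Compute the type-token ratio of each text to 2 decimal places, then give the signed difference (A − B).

-0.21

TTR(A) = 12/35 = 0.34
TTR(B) = 22/40 = 0.55
Difference = 0.34 − 0.55 = -0.21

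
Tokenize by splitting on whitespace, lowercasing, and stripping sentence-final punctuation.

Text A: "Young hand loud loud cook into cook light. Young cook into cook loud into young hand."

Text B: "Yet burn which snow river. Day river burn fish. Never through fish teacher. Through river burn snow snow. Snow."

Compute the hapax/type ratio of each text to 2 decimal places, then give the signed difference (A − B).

A: hapax=1, V=6, ratio=0.17
B: hapax=5, V=10, ratio=0.50
Difference = 0.17 − 0.50 = -0.33

-0.33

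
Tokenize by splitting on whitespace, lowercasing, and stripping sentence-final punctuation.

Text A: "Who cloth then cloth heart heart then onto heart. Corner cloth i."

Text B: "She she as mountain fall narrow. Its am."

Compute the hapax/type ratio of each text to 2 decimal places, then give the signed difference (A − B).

-0.29

A: hapax=4, V=7, ratio=0.57
B: hapax=6, V=7, ratio=0.86
Difference = 0.57 − 0.86 = -0.29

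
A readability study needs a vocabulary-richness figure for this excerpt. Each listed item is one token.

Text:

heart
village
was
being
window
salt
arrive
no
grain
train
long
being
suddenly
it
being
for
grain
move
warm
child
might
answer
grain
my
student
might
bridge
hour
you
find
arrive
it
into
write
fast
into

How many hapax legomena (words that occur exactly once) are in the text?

Frequencies: being:3, grain:3, arrive:2, it:2, might:2, into:2, heart:1, village:1, was:1, window:1, salt:1, no:1, train:1, long:1, suddenly:1, for:1, move:1, warm:1, child:1, answer:1, … (8 more, each freq 1)
Hapax (freq=1): answer, bridge, child, fast, find, for, heart, hour, long, move, my, no, salt, student, suddenly, train, village, warm, was, window, write, you

22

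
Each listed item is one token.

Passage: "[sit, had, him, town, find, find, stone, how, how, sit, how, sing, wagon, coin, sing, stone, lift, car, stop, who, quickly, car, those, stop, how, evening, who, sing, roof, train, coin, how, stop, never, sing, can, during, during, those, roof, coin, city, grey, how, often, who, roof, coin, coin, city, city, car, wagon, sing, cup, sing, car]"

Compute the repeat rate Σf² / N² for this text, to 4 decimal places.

0.0569

Frequencies: how:6, sing:6, coin:5, car:4, stop:3, who:3, roof:3, city:3, sit:2, find:2, stone:2, wagon:2, those:2, during:2, had:1, him:1, town:1, lift:1, quickly:1, evening:1, … (6 more, each freq 1)
Σf² = 185; N² = 3249
Repeat rate = 185 / 3249 = 0.0569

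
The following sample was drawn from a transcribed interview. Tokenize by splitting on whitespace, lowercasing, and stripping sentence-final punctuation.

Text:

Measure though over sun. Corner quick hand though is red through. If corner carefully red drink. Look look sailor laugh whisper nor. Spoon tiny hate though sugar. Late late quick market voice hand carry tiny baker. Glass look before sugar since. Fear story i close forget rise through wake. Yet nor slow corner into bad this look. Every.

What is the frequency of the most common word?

Frequencies: look:4, though:3, corner:3, quick:2, hand:2, red:2, through:2, nor:2, tiny:2, sugar:2, late:2, measure:1, over:1, sun:1, is:1, if:1, carefully:1, drink:1, sailor:1, laugh:1, … (23 more, each freq 1)
Most common: 'look' with frequency 4.

4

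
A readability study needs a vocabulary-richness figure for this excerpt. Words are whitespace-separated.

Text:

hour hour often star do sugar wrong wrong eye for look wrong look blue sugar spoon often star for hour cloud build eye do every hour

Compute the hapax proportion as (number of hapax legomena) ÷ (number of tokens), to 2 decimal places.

Frequencies: hour:4, wrong:3, often:2, star:2, do:2, sugar:2, eye:2, for:2, look:2, blue:1, spoon:1, cloud:1, build:1, every:1
Hapax count = 5; token count = 26.
Ratio = 5 / 26 = 0.19

0.19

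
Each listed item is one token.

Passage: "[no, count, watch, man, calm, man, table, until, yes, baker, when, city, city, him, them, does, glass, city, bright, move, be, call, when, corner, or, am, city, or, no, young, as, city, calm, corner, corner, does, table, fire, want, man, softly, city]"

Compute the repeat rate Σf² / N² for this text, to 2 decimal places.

Frequencies: city:6, man:3, corner:3, no:2, calm:2, table:2, when:2, does:2, or:2, count:1, watch:1, until:1, yes:1, baker:1, him:1, them:1, glass:1, bright:1, move:1, be:1, … (7 more, each freq 1)
Σf² = 96; N² = 1764
Repeat rate = 96 / 1764 = 0.05

0.05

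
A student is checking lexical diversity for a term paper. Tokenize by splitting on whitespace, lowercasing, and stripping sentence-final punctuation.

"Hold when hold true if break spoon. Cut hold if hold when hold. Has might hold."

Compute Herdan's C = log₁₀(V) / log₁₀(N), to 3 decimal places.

N = 16, V = 9.
log₁₀(V) = 0.954243, log₁₀(N) = 1.204120
C = 0.954243 / 1.204120 = 0.792

0.792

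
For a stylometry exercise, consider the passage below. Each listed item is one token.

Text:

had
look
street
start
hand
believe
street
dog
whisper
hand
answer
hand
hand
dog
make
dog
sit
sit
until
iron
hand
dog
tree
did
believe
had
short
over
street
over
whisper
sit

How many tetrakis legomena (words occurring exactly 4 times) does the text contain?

1

Frequencies: hand:5, dog:4, street:3, sit:3, had:2, believe:2, whisper:2, over:2, look:1, start:1, answer:1, make:1, until:1, iron:1, tree:1, did:1, short:1
Words with frequency 4: dog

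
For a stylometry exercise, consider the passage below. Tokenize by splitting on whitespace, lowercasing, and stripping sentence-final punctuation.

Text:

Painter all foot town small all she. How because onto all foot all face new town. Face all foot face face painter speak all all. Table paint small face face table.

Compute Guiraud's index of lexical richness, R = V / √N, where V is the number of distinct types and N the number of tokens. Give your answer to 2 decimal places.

2.51

N = 31, V = 14.
√N = 5.567764
R = 14 / 5.567764 = 2.51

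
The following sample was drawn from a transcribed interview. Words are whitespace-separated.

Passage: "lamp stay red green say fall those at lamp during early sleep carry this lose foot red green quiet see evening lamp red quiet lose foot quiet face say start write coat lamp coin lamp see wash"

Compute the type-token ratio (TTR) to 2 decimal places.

0.65

N = 37 tokens, V = 24 types.
TTR = V / N = 24 / 37 = 0.65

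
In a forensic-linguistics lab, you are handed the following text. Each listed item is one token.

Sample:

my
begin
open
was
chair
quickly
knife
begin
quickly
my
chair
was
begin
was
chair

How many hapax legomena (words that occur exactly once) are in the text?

2

Frequencies: begin:3, was:3, chair:3, my:2, quickly:2, open:1, knife:1
Hapax (freq=1): knife, open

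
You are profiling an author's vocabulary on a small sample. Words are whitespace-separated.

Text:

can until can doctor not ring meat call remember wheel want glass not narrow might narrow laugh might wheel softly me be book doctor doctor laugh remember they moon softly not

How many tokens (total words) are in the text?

Tokens: can, until, can, doctor, not, ring, meat, call, remember, wheel, want, glass, not, narrow, might, narrow, laugh, might, wheel, softly, me, be, book, doctor, doctor, laugh, remember, they, moon, softly, not
N = 31

31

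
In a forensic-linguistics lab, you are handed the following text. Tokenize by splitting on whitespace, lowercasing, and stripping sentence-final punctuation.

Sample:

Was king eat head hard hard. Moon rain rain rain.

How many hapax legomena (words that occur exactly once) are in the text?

5

Frequencies: rain:3, hard:2, was:1, king:1, eat:1, head:1, moon:1
Hapax (freq=1): eat, head, king, moon, was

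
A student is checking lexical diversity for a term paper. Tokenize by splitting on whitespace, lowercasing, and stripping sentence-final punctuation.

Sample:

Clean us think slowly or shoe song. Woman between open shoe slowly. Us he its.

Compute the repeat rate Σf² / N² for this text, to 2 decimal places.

Frequencies: us:2, slowly:2, shoe:2, clean:1, think:1, or:1, song:1, woman:1, between:1, open:1, he:1, its:1
Σf² = 21; N² = 225
Repeat rate = 21 / 225 = 0.09

0.09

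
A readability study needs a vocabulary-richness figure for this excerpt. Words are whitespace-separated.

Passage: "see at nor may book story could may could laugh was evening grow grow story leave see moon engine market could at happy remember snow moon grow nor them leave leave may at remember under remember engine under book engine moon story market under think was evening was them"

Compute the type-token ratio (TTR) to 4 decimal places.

N = 49 tokens, V = 21 types.
TTR = V / N = 21 / 49 = 0.4286

0.4286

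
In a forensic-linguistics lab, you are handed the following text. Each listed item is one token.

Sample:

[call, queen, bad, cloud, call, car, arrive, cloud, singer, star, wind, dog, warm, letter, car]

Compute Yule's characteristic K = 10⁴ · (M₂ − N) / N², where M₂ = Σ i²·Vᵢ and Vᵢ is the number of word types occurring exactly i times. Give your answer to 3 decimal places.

Frequencies: call:2, cloud:2, car:2, queen:1, bad:1, arrive:1, singer:1, star:1, wind:1, dog:1, warm:1, letter:1
N = 15. Frequency spectrum: V_1=9, V_2=3
M₂ = 1²·9 + 2²·3 = 21
K = 10000 × (21 − 15) / 15² = 266.667

266.667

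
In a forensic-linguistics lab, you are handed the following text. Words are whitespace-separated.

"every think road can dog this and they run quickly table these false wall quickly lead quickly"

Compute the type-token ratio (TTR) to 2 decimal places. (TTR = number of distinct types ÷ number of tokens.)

0.88

N = 17 tokens, V = 15 types.
TTR = V / N = 15 / 17 = 0.88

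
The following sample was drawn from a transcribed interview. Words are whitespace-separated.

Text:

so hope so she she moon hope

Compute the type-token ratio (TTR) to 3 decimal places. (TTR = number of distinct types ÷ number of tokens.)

0.571

N = 7 tokens, V = 4 types.
TTR = V / N = 4 / 7 = 0.571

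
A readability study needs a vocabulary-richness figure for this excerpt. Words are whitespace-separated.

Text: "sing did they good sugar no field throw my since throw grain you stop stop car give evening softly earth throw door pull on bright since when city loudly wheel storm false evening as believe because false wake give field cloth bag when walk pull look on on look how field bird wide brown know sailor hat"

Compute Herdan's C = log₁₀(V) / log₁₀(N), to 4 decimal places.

N = 57, V = 43.
log₁₀(V) = 1.633468, log₁₀(N) = 1.755875
C = 1.633468 / 1.755875 = 0.9303

0.9303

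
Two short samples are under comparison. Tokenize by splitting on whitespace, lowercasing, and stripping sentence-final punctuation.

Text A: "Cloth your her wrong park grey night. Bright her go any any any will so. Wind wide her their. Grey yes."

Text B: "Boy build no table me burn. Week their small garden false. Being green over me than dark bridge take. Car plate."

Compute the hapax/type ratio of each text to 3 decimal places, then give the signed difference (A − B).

A: hapax=13, V=16, ratio=0.813
B: hapax=19, V=20, ratio=0.950
Difference = 0.813 − 0.950 = -0.137

-0.137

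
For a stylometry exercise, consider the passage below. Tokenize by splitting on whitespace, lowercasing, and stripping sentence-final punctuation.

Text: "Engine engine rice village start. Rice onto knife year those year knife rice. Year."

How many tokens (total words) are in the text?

14

Tokens: engine, engine, rice, village, start, rice, onto, knife, year, those, year, knife, rice, year
N = 14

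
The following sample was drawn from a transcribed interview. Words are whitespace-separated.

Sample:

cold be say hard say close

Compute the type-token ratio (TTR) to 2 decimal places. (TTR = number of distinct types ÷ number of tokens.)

0.83

N = 6 tokens, V = 5 types.
TTR = V / N = 5 / 6 = 0.83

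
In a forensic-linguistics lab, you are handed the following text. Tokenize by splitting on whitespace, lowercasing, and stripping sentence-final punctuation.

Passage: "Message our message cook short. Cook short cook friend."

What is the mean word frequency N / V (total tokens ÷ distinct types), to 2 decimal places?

N = 9 tokens, V = 5 types.
Mean frequency = N / V = 9 / 5 = 1.80

1.80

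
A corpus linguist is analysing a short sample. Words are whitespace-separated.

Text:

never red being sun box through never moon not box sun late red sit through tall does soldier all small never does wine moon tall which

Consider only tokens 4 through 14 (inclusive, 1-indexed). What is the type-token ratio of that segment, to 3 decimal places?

Segment tokens 4–14: sun, box, through, never, moon, not, box, sun, late, red, sit
Segment N = 11, segment V = 9.
TTR = 9 / 11 = 0.818

0.818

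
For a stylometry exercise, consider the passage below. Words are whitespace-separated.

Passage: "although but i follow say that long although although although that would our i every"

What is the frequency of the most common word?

Frequencies: although:4, i:2, that:2, but:1, follow:1, say:1, long:1, would:1, our:1, every:1
Most common: 'although' with frequency 4.

4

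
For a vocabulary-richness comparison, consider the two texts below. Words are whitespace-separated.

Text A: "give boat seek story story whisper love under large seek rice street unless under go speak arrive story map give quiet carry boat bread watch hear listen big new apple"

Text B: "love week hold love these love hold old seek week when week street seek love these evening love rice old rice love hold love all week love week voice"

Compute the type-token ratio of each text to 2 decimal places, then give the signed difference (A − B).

0.39

TTR(A) = 24/30 = 0.80
TTR(B) = 12/29 = 0.41
Difference = 0.80 − 0.41 = 0.39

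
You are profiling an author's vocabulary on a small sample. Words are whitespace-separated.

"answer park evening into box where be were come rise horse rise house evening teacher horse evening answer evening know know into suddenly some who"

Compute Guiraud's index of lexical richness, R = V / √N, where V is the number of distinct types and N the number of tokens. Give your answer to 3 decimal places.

3.400

N = 25, V = 17.
√N = 5.000000
R = 17 / 5.000000 = 3.400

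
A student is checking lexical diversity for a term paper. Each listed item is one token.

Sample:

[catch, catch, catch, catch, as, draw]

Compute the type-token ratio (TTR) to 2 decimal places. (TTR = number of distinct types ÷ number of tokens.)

0.50

N = 6 tokens, V = 3 types.
TTR = V / N = 3 / 6 = 0.50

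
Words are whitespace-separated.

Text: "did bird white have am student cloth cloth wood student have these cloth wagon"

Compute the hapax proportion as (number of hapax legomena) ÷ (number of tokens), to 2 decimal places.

0.50

Frequencies: cloth:3, have:2, student:2, did:1, bird:1, white:1, am:1, wood:1, these:1, wagon:1
Hapax count = 7; token count = 14.
Ratio = 7 / 14 = 0.50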